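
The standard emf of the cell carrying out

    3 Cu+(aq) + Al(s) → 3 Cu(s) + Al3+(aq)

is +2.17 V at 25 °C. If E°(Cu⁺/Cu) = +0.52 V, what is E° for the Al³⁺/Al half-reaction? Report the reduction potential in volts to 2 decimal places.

In the reaction as written the Cu⁺/Cu couple is reduced (cathode) and Al³⁺/Al is oxidized (anode), so E°cell = E°(Cu⁺/Cu) − E°(Al³⁺/Al).
E°(Al³⁺/Al) = E°(cathode) − E°cell = +0.52 − (+2.17) = −1.65 V.

−1.65 V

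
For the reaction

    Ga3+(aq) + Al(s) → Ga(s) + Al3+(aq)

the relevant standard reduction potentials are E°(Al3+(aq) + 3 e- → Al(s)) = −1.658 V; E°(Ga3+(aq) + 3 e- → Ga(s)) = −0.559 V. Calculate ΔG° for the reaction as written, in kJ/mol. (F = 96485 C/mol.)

−318 kJ/mol

In the reaction as written Ga3+(aq) is reduced, so the Ga³⁺/Ga couple is the cathode and Al³⁺/Al is the anode.
E°cell = −0.559 − (−1.658) = +1.099 V; balancing electrons gives n = 3.
ΔG° = −nFE°cell = −(3)(96485)(+1.099) J/mol = −318 kJ/mol.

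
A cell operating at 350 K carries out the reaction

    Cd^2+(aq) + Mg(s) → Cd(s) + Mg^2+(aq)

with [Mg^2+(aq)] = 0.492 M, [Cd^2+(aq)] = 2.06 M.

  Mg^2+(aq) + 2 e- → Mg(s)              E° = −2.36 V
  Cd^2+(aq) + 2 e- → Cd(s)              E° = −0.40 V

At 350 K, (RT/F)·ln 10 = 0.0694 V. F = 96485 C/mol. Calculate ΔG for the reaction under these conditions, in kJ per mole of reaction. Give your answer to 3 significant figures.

The standard cell potential is −0.40 − (−2.36) = +1.96 V, with n = 2 electrons in the balanced equation.
Q = [Mg^2+(aq)] / [Cd^2+(aq)] = 0.239, so log Q = −0.622 and E = +1.96 − (0.0694/2)(−0.622) = +1.9816 V.
Finally ΔG = −nFE = −(2)(96485 C/mol)(+1.9816 V) = −382 kJ/mol.

−382 kJ/mol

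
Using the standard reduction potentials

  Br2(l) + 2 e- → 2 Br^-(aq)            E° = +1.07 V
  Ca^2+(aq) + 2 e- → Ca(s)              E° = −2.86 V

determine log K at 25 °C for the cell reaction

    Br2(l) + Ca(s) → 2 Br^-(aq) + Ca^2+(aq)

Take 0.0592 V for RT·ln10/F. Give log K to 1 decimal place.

log K = 132.8

The Br₂/Br⁻ couple is reduced (cathode); E°cell = +1.07 − (−2.86) = +3.93 V with n = 2.
At equilibrium E = 0, so log K = nE°cell / 0.0592 = (2)(+3.93) / 0.0592 = 132.8.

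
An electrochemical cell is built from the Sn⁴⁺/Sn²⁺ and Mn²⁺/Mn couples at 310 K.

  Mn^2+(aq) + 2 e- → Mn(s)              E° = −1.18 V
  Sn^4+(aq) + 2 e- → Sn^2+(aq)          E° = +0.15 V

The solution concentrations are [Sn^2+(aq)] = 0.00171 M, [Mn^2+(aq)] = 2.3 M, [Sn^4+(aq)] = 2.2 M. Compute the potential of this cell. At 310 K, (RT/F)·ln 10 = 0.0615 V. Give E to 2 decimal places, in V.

+1.41 V

The Sn⁴⁺/Sn²⁺ couple has the more positive E°, so it is the cathode; Mn²⁺/Mn is the anode.
E°cell = +0.15 − (−1.18) = +1.33 V, with n = 2 electrons transferred.
For the overall reaction Sn^4+(aq) + Mn(s) → Sn^2+(aq) + Mn^2+(aq), Q = ([Sn^2+(aq)]·[Mn^2+(aq)]) / [Sn^4+(aq)] = 0.00179, giving log Q = −2.748.
Applying E = E° − (RT ln10/nF)·log Q gives +1.33 − (0.0615/2)(−2.748) = +1.41 V.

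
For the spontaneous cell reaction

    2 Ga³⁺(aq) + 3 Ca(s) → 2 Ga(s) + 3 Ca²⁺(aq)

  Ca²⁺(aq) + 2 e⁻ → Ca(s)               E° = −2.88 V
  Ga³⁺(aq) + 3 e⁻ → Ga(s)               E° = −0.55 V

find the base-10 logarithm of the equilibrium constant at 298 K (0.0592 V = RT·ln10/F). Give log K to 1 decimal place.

The Ga³⁺/Ga couple is reduced (cathode); E°cell = −0.55 − (−2.88) = +2.33 V with n = 6.
At equilibrium E = 0, so log K = nE°cell / 0.0592 = (6)(+2.33) / 0.0592 = 236.1.

log K = 236.1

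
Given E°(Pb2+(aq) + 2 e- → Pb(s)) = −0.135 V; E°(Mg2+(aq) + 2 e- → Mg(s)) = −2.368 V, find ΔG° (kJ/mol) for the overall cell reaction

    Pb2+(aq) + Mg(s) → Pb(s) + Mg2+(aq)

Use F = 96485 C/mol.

In the reaction as written Pb2+(aq) is reduced, so the Pb²⁺/Pb couple is the cathode and Mg²⁺/Mg is the anode.
E°cell = −0.135 − (−2.368) = +2.233 V; balancing electrons gives n = 2.
ΔG° = −nFE°cell = −(2)(96485)(+2.233) J/mol = −431 kJ/mol.

−431 kJ/mol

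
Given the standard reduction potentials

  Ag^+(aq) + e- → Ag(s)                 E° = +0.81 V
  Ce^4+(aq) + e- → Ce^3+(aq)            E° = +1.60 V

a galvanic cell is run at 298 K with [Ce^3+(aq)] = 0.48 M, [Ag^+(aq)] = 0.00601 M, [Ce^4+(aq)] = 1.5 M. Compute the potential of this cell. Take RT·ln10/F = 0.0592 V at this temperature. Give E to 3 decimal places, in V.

Since E°(Ce⁴⁺/Ce³⁺) > E°(Ag⁺/Ag), Ce⁴⁺/Ce³⁺ serves as the cathode.
The standard potential is +1.60 − (+0.81) = +0.79 V and the balanced reaction transfers n = 1 electron.
For the overall reaction Ce^4+(aq) + Ag(s) → Ce^3+(aq) + Ag^+(aq), Q = ([Ce^3+(aq)]·[Ag^+(aq)]) / [Ce^4+(aq)] = 0.00192, giving log Q = −2.716.
Applying E = E° − (RT ln10/nF)·log Q gives +0.79 − (0.0592/1)(−2.716) = +0.951 V.

+0.951 V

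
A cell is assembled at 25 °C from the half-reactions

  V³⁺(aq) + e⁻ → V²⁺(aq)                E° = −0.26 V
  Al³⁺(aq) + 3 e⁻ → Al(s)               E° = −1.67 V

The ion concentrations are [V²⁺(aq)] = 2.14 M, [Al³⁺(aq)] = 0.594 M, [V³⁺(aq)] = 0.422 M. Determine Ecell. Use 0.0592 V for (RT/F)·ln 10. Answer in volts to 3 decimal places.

V³⁺/V²⁺ is reduced (cathode, E° = −0.26 V) and Al³⁺/Al is oxidized (anode).
E°cell = −0.26 − (−1.67) = +1.41 V, with n = 3 electrons transferred.
For the overall reaction 3 V³⁺(aq) + Al(s) → 3 V²⁺(aq) + Al³⁺(aq), Q = ([V²⁺(aq)]^3·[Al³⁺(aq)]) / [V³⁺(aq)]^3 = 77.5, giving log Q = 1.889.
By the Nernst equation, E = +1.41 − (0.0592/3)·(1.889) = +1.373 V.

+1.373 V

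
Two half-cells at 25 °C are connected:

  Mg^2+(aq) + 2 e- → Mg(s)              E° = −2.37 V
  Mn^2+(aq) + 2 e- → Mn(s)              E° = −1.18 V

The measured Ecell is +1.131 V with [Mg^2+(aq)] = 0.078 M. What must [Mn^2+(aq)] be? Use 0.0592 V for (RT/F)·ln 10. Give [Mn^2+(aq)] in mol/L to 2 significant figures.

0.00079 M

Mn²⁺/Mn is the cathode (higher E°); E°cell = −1.18 − (−2.37) = +1.19 V with n = 2.
Rearranging E = E° − (0.0592/n)·log Q gives log Q = 2(+1.19 − (+1.131))/0.0592 = 1.993.
For Mn^2+(aq) + Mg(s) → Mn(s) + Mg^2+(aq), the reaction quotient is Q = [Mg^2+(aq)] / [Mn^2+(aq)].
Solving for the unknown gives log [Mn^2+(aq)] = −3.101, so [Mn^2+(aq)] ≈ 0.00079 M.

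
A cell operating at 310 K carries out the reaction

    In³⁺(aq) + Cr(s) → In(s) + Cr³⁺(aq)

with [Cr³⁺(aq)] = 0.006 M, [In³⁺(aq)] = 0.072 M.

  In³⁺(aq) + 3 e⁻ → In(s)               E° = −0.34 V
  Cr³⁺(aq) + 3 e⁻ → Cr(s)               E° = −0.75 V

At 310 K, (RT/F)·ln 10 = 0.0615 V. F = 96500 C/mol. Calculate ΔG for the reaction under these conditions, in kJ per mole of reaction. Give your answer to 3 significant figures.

E°cell = −0.34 − (−0.75) = +0.41 V; the balanced reaction transfers n = 3 electrons.
Here Q = [Cr³⁺(aq)] / [In³⁺(aq)] = 0.0833 (log Q = −1.079), giving E = +0.41 − (0.0615/3)·(−1.079) = +0.4321 V.
Finally ΔG = −nFE = −(3)(96500 C/mol)(+0.4321 V) = −125 kJ/mol.

−125 kJ/mol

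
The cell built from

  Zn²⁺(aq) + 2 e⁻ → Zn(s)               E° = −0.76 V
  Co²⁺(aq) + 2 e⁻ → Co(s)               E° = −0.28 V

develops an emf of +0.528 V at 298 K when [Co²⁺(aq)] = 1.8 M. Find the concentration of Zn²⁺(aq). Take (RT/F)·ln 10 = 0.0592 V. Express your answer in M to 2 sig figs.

The Co²⁺/Co couple has the larger reduction potential, so it is the cathode: E°cell = −0.28 − (−0.76) = +0.48 V and n = 2.
From the Nernst equation, log Q = n(E° − E)/0.0592 = 2·(+0.48 − (+0.528))/0.0592 = −1.622.
Balancing electrons gives Co²⁺(aq) + Zn(s) → Co(s) + Zn²⁺(aq); thus Q = [Zn²⁺(aq)] / [Co²⁺(aq)].
Substituting the known concentrations and solving, log [Zn²⁺(aq)] = −1.367 and [Zn²⁺(aq)] = 0.043 M.

0.043 M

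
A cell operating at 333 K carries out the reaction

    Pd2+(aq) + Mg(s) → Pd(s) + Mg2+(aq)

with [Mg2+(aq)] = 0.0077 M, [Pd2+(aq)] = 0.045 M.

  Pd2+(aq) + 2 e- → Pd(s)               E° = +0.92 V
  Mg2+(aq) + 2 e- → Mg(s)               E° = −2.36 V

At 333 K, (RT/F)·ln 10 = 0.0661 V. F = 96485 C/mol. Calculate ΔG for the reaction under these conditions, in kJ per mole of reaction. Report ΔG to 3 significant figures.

−638 kJ/mol

E°cell = +0.92 − (−2.36) = +3.28 V; the balanced reaction transfers n = 2 electrons.
The reaction quotient is [Mg2+(aq)] / [Pd2+(aq)] = 0.171; by Nernst, E = +3.28 − (0.0661/2)(−0.767) = +3.3053 V.
Then ΔG = −nFE = −2 × 96485 × +3.3053 J/mol = −638 kJ/mol.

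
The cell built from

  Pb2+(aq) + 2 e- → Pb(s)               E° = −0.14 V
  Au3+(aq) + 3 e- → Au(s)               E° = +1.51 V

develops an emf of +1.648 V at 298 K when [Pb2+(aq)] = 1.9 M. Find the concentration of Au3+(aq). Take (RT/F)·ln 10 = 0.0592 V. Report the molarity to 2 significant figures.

2.1 M

With Au³⁺/Au at the cathode and Pb²⁺/Pb at the anode, E°cell = +1.51 − (−0.14) = +1.65 V (n = 6).
From the Nernst equation, log Q = n(E° − E)/0.0592 = 6·(+1.65 − (+1.648))/0.0592 = 0.203.
The balanced reaction is 2 Au3+(aq) + 3 Pb(s) → 2 Au(s) + 3 Pb2+(aq), so Q = [Pb2+(aq)]^3 / [Au3+(aq)]^2.
Solving for the unknown gives log [Au3+(aq)] = 0.317, so [Au3+(aq)] ≈ 2.1 M.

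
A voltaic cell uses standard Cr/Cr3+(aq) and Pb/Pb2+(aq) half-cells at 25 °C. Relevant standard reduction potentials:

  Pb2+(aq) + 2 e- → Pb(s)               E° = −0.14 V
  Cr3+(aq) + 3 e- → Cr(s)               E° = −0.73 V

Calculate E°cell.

The Pb²⁺/Pb couple has the higher E°, so Pb ion is reduced (cathode) and Cr is oxidized (anode).
E°cell = E°(cathode) − E°(anode) = −0.14 − (−0.73) = +0.59 V.

+0.59 V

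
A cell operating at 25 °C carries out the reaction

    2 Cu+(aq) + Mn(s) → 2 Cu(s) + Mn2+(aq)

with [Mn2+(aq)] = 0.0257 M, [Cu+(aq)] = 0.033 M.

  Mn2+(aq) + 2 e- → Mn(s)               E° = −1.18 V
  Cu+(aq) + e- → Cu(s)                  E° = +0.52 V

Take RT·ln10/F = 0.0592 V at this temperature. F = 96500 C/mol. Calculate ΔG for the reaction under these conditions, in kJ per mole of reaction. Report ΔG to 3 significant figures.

E°cell = +0.52 − (−1.18) = +1.70 V; the balanced reaction transfers n = 2 electrons.
Q = [Mn2+(aq)] / [Cu+(aq)]^2 = 23.6, so log Q = 1.373 and E = +1.70 − (0.0592/2)(1.373) = +1.6594 V.
Then ΔG = −nFE = −2 × 96500 × +1.6594 J/mol = −320 kJ/mol.

−320 kJ/mol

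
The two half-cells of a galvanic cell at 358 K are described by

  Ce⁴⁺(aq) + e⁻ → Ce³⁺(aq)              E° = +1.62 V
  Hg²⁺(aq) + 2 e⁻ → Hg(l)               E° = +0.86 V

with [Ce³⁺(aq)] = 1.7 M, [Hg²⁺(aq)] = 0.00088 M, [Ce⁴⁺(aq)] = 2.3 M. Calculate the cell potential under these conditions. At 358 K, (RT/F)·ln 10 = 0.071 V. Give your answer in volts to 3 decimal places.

The Ce⁴⁺/Ce³⁺ couple has the more positive E°, so it is the cathode; Hg²⁺/Hg is the anode.
E°cell = E°cat − E°an = +1.62 − (+0.86) = +0.76 V; n = 2.
For the overall reaction 2 Ce⁴⁺(aq) + Hg(l) → 2 Ce³⁺(aq) + Hg²⁺(aq), Q = ([Ce³⁺(aq)]^2·[Hg²⁺(aq)]) / [Ce⁴⁺(aq)]^2 = 0.000481, giving log Q = −3.318.
By the Nernst equation, E = +0.76 − (0.071/2)·(−3.318) = +0.878 V.

+0.878 V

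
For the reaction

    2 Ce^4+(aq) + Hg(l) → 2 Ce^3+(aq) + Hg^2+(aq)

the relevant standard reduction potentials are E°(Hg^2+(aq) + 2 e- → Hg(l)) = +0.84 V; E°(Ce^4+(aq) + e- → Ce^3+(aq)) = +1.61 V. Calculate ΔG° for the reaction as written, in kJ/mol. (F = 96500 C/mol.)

−149 kJ/mol

In the reaction as written Ce^4+(aq) is reduced, so the Ce⁴⁺/Ce³⁺ couple is the cathode and Hg²⁺/Hg is the anode.
E°cell = +1.61 − (+0.84) = +0.77 V; balancing electrons gives n = 2.
ΔG° = −nFE°cell = −(2)(96500)(+0.77) J/mol = −149 kJ/mol.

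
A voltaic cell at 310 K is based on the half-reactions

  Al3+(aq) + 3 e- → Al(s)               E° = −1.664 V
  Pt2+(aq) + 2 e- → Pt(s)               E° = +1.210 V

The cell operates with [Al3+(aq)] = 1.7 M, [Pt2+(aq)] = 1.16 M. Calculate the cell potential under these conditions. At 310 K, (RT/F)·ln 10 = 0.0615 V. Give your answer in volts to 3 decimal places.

+2.871 V

Since E°(Pt²⁺/Pt) > E°(Al³⁺/Al), Pt²⁺/Pt serves as the cathode.
The standard potential is +1.210 − (−1.664) = +2.874 V and the balanced reaction transfers n = 6 electrons.
For the overall reaction 3 Pt2+(aq) + 2 Al(s) → 3 Pt(s) + 2 Al3+(aq), Q = [Al3+(aq)]^2 / [Pt2+(aq)]^3 = 1.85, giving log Q = 0.268.
E = E° − (0.0615/n)·log Q = +2.874 − (0.0615/6)(0.268) = +2.871 V.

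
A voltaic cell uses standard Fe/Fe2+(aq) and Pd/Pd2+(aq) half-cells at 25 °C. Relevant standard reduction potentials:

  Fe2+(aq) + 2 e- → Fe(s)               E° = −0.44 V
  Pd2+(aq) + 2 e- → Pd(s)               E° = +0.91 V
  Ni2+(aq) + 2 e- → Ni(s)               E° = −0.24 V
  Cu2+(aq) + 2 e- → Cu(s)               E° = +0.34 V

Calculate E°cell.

+1.35 V

Of the two couples in this cell, the one with the more positive reduction potential is reduced at the cathode: here that is Pd²⁺/Pd (+0.91 V); Fe²⁺/Fe (−0.44 V) is the anode.
E°cell = E°(cathode) − E°(anode) = +0.91 − (−0.44) = +1.35 V.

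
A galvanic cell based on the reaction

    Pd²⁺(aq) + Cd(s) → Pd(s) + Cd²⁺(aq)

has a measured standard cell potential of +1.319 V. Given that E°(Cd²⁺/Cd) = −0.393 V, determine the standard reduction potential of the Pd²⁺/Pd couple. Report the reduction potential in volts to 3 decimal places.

In the reaction as written the Pd²⁺/Pd couple is reduced (cathode) and Cd²⁺/Cd is oxidized (anode), so E°cell = E°(Pd²⁺/Pd) − E°(Cd²⁺/Cd).
E°(Pd²⁺/Pd) = E°cell + E°(anode) = +1.319 + (−0.393) = +0.926 V.

+0.926 V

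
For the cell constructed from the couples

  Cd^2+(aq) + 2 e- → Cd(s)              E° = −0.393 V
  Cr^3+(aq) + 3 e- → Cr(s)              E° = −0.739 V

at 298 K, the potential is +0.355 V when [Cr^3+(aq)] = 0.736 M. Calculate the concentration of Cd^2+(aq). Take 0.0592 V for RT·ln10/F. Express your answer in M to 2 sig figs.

1.6 M

Cd²⁺/Cd is the cathode (higher E°); E°cell = −0.393 − (−0.739) = +0.346 V with n = 6.
Since E = E° − (0.0592/n)·log Q, log Q = n(E° − E)/0.0592 = −0.912.
For 3 Cd^2+(aq) + 2 Cr(s) → 3 Cd(s) + 2 Cr^3+(aq), the reaction quotient is Q = [Cr^3+(aq)]^2 / [Cd^2+(aq)]^3.
Isolating [Cd^2+(aq)] in Q = 10^{−0.912} yields log [Cd^2+(aq)] = 0.215, i.e. 1.6 M.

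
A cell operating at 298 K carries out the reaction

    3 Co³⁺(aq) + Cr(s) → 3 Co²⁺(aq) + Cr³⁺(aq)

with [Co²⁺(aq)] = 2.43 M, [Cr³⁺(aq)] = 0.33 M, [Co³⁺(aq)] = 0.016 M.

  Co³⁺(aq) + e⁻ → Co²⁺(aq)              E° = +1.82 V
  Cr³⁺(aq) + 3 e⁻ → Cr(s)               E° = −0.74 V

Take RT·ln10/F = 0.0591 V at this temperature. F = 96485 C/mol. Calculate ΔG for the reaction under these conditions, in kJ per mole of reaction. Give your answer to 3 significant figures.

The standard cell potential is +1.82 − (−0.74) = +2.56 V, with n = 3 electrons in the balanced equation.
The reaction quotient is ([Co²⁺(aq)]^3·[Cr³⁺(aq)]) / [Co³⁺(aq)]^3 = 1.16×10^6; by Nernst, E = +2.56 − (0.0591/3)(6.063) = +2.4406 V.
Then ΔG = −nFE = −3 × 96485 × +2.4406 J/mol = −706 kJ/mol.

−706 kJ/mol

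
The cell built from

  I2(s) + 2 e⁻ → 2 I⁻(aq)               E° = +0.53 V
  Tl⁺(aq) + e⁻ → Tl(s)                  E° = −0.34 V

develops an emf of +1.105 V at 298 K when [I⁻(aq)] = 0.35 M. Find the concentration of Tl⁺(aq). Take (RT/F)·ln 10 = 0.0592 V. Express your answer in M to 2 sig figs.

I₂/I⁻ is the cathode (higher E°); E°cell = +0.53 − (−0.34) = +0.87 V with n = 2.
Rearranging E = E° − (0.0592/n)·log Q gives log Q = 2(+0.87 − (+1.105))/0.0592 = −7.939.
The balanced reaction is I2(s) + 2 Tl(s) → 2 I⁻(aq) + 2 Tl⁺(aq), so Q = [I⁻(aq)]^2·[Tl⁺(aq)]^2.
Substituting the known concentrations and solving, log [Tl⁺(aq)] = −3.514 and [Tl⁺(aq)] = 0.00031 M.

0.00031 M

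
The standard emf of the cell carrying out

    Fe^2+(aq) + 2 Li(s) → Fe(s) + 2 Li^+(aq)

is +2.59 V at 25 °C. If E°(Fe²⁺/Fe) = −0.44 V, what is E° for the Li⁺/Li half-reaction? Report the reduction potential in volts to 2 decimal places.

In the reaction as written the Fe²⁺/Fe couple is reduced (cathode) and Li⁺/Li is oxidized (anode), so E°cell = E°(Fe²⁺/Fe) − E°(Li⁺/Li).
E°(Li⁺/Li) = E°(cathode) − E°cell = −0.44 − (+2.59) = −3.03 V.

−3.03 V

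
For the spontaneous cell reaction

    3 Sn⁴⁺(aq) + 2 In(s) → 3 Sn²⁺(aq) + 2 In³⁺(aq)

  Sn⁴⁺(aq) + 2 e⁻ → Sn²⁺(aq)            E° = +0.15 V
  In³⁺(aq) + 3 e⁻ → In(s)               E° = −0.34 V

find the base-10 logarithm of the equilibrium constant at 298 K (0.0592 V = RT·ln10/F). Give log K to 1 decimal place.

The Sn⁴⁺/Sn²⁺ couple is reduced (cathode); E°cell = +0.15 − (−0.34) = +0.49 V with n = 6.
At equilibrium E = 0, so log K = nE°cell / 0.0592 = (6)(+0.49) / 0.0592 = 49.7.

log K = 49.7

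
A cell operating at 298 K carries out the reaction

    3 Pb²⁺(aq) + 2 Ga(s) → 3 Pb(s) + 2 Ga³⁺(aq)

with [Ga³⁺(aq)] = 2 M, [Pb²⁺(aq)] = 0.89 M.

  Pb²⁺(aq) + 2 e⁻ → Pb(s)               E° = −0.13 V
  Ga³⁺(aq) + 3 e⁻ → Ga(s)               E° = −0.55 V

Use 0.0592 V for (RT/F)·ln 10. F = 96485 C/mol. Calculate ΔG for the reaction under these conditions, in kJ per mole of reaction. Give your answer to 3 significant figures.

−239 kJ/mol

The standard cell potential is −0.13 − (−0.55) = +0.42 V, with n = 6 electrons in the balanced equation.
Q = [Ga³⁺(aq)]^2 / [Pb²⁺(aq)]^3 = 5.67, so log Q = 0.754 and E = +0.42 − (0.0592/6)(0.754) = +0.4126 V.
ΔG = −nFE = −(6)(96485)(+0.4126) J/mol = −239 kJ/mol.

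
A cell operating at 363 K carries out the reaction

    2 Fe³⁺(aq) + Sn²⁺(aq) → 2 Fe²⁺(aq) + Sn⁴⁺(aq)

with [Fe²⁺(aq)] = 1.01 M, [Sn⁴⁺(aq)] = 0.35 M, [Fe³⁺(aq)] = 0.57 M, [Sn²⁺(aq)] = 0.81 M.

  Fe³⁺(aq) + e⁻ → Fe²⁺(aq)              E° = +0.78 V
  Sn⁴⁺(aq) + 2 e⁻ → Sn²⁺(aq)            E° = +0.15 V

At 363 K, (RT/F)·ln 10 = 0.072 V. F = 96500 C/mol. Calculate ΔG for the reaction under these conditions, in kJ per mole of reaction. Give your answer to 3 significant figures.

−121 kJ/mol

With Fe³⁺/Fe²⁺ reduced at the cathode, E°cell = +0.78 − (+0.15) = +0.63 V and n = 2.
The reaction quotient is ([Fe²⁺(aq)]^2·[Sn⁴⁺(aq)]) / ([Fe³⁺(aq)]^2·[Sn²⁺(aq)]) = 1.36; by Nernst, E = +0.63 − (0.072/2)(0.132) = +0.6252 V.
Finally ΔG = −nFE = −(2)(96500 C/mol)(+0.6252 V) = −121 kJ/mol.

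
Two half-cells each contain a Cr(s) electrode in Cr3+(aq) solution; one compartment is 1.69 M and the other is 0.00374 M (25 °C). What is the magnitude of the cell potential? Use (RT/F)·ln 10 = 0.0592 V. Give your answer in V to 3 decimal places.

0.052 V

For a concentration cell E°cell = 0, since both electrodes use the same couple.
The compartment with the higher Cr3+(aq) concentration (1.69 M) acts as the cathode; ions are reduced there and produced at the dilute (0.00374 M) anode.
With n = 3, Ecell = −(0.0592/3)·log([dilute]/[conc]) = −(0.0592/3)·log(0.00374/1.69) = +0.052 V.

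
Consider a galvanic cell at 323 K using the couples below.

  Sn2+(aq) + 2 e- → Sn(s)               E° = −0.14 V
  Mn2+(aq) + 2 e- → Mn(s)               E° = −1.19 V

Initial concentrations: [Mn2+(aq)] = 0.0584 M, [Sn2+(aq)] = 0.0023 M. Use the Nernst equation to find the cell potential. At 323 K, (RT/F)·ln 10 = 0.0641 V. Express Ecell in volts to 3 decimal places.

+1.005 V

The Sn²⁺/Sn couple has the more positive E°, so it is the cathode; Mn²⁺/Mn is the anode.
E°cell = −0.14 − (−1.19) = +1.05 V, with n = 2 electrons transferred.
Balancing gives Sn2+(aq) + Mn(s) → Sn(s) + Mn2+(aq); hence Q = [Mn2+(aq)] / [Sn2+(aq)] = 25.4 (log Q = 1.405).
By the Nernst equation, E = +1.05 − (0.0641/2)·(1.405) = +1.005 V.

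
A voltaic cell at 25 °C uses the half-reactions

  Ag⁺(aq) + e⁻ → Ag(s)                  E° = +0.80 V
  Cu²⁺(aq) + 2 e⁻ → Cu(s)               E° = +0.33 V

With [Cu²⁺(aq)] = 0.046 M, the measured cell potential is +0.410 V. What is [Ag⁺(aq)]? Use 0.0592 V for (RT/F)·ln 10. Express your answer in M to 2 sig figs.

0.021 M

With Ag⁺/Ag at the cathode and Cu²⁺/Cu at the anode, E°cell = +0.80 − (+0.33) = +0.47 V (n = 2).
Rearranging E = E° − (0.0592/n)·log Q gives log Q = 2(+0.47 − (+0.410))/0.0592 = 2.027.
Balancing electrons gives 2 Ag⁺(aq) + Cu(s) → 2 Ag(s) + Cu²⁺(aq); thus Q = [Cu²⁺(aq)] / [Ag⁺(aq)]^2.
Substituting the known concentrations and solving, log [Ag⁺(aq)] = −1.682 and [Ag⁺(aq)] = 0.021 M.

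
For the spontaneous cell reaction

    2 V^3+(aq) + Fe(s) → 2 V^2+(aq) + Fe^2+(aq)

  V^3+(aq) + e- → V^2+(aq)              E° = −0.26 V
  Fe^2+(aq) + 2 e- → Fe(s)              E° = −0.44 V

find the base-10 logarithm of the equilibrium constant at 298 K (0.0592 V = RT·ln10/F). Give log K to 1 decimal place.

The V³⁺/V²⁺ couple is reduced (cathode); E°cell = −0.26 − (−0.44) = +0.18 V with n = 2.
At equilibrium E = 0, so log K = nE°cell / 0.0592 = (2)(+0.18) / 0.0592 = 6.1.

log K = 6.1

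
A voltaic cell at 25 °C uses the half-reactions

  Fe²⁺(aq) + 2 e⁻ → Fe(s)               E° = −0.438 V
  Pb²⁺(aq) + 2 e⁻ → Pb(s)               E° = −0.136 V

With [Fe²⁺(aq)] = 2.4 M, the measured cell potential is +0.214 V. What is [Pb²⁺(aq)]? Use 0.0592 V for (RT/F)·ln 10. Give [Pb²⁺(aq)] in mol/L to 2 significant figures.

0.0026 M

The Pb²⁺/Pb couple has the larger reduction potential, so it is the cathode: E°cell = −0.136 − (−0.438) = +0.302 V and n = 2.
Since E = E° − (0.0592/n)·log Q, log Q = n(E° − E)/0.0592 = 2.973.
Balancing electrons gives Pb²⁺(aq) + Fe(s) → Pb(s) + Fe²⁺(aq); thus Q = [Fe²⁺(aq)] / [Pb²⁺(aq)].
Solving for the unknown gives log [Pb²⁺(aq)] = −2.593, so [Pb²⁺(aq)] ≈ 0.0026 M.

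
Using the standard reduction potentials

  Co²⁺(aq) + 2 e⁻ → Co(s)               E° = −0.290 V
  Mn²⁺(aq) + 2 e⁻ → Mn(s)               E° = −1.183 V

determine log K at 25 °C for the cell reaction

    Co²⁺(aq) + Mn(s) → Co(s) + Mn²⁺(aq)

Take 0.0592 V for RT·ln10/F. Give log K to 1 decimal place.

The Co²⁺/Co couple is reduced (cathode); E°cell = −0.290 − (−1.183) = +0.893 V with n = 2.
At equilibrium E = 0, so log K = nE°cell / 0.0592 = (2)(+0.893) / 0.0592 = 30.2.

log K = 30.2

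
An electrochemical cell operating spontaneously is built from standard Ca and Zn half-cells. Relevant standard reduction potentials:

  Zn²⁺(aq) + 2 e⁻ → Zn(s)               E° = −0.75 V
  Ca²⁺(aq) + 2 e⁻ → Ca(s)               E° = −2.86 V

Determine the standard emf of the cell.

Of the two couples in this cell, the one with the more positive reduction potential is reduced at the cathode: here that is Zn²⁺/Zn (−0.75 V); Ca²⁺/Ca (−2.86 V) is the anode.
E°cell = E°(cathode) − E°(anode) = −0.75 − (−2.86) = +2.11 V.

+2.11 V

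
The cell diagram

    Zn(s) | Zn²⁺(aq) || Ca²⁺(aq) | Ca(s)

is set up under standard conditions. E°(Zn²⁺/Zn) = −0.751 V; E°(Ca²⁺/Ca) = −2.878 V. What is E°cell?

−2.127 V

By convention the left-hand electrode in cell notation is the anode (oxidation) and the right-hand electrode is the cathode (reduction).
E°cell = E°(right) − E°(left) = −2.878 − (−0.751) = −2.127 V.
The negative sign shows that, as written, the cell would require an external voltage to drive the reaction.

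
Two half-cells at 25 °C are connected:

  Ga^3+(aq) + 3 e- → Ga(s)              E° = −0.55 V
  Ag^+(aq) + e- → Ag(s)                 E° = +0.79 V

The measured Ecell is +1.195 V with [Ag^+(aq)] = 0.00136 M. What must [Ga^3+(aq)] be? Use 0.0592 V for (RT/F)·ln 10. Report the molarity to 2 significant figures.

With Ag⁺/Ag at the cathode and Ga³⁺/Ga at the anode, E°cell = +0.79 − (−0.55) = +1.34 V (n = 3).
Since E = E° − (0.0592/n)·log Q, log Q = n(E° − E)/0.0592 = 7.348.
The balanced reaction is 3 Ag^+(aq) + Ga(s) → 3 Ag(s) + Ga^3+(aq), so Q = [Ga^3+(aq)] / [Ag^+(aq)]^3.
Isolating [Ga^3+(aq)] in Q = 10^{7.348} yields log [Ga^3+(aq)] = −1.251, i.e. 0.056 M.

0.056 M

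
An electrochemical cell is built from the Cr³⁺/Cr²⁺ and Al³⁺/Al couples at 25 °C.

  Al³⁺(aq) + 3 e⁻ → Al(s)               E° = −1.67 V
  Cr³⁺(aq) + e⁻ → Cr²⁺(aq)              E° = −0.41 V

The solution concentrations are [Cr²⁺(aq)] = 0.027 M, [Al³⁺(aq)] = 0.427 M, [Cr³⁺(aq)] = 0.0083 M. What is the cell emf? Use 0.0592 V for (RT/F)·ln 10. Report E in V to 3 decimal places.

+1.237 V

Cr³⁺/Cr²⁺ is reduced (cathode, E° = −0.41 V) and Al³⁺/Al is oxidized (anode).
E°cell = E°cat − E°an = −0.41 − (−1.67) = +1.26 V; n = 3.
The balanced reaction is 3 Cr³⁺(aq) + Al(s) → 3 Cr²⁺(aq) + Al³⁺(aq), so Q = ([Cr²⁺(aq)]^3·[Al³⁺(aq)]) / [Cr³⁺(aq)]^3 = 14.7 and log Q = 1.167.
By the Nernst equation, E = +1.26 − (0.0592/3)·(1.167) = +1.237 V.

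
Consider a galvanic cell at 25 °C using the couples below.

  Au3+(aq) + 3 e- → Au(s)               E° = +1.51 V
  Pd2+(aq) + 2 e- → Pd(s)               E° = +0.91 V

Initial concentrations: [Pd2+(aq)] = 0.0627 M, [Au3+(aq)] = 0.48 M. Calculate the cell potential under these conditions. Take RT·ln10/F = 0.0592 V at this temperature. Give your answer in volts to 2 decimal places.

Since E°(Au³⁺/Au) > E°(Pd²⁺/Pd), Au³⁺/Au serves as the cathode.
E°cell = E°cat − E°an = +1.51 − (+0.91) = +0.60 V; n = 6.
Balancing gives 2 Au3+(aq) + 3 Pd(s) → 2 Au(s) + 3 Pd2+(aq); hence Q = [Pd2+(aq)]^3 / [Au3+(aq)]^2 = 0.00107 (log Q = −2.971).
Applying E = E° − (RT ln10/nF)·log Q gives +0.60 − (0.0592/6)(−2.971) = +0.63 V.

+0.63 V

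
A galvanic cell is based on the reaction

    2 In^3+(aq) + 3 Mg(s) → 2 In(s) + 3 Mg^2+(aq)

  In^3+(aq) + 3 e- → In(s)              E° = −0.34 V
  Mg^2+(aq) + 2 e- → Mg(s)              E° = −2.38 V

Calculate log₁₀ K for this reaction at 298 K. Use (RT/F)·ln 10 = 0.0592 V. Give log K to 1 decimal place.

log K = 206.8

The In³⁺/In couple is reduced (cathode); E°cell = −0.34 − (−2.38) = +2.04 V with n = 6.
At equilibrium E = 0, so log K = nE°cell / 0.0592 = (6)(+2.04) / 0.0592 = 206.8.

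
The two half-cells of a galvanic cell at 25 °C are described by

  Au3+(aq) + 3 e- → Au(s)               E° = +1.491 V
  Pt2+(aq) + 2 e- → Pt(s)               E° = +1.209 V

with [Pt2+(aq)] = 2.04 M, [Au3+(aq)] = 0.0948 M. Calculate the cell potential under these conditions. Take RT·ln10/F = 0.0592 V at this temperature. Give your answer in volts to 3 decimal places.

Since E°(Au³⁺/Au) > E°(Pt²⁺/Pt), Au³⁺/Au serves as the cathode.
E°cell = +1.491 − (+1.209) = +0.282 V, with n = 6 electrons transferred.
The balanced reaction is 2 Au3+(aq) + 3 Pt(s) → 2 Au(s) + 3 Pt2+(aq), so Q = [Pt2+(aq)]^3 / [Au3+(aq)]^2 = 945 and log Q = 2.975.
Applying E = E° − (RT ln10/nF)·log Q gives +0.282 − (0.0592/6)(2.975) = +0.253 V.

+0.253 V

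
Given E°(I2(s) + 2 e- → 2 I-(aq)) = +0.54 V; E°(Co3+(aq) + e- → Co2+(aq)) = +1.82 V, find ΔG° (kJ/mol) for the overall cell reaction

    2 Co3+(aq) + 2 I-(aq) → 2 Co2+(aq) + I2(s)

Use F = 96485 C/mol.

−247 kJ/mol

In the reaction as written Co3+(aq) is reduced, so the Co³⁺/Co²⁺ couple is the cathode and I₂/I⁻ is the anode.
E°cell = +1.82 − (+0.54) = +1.28 V; balancing electrons gives n = 2.
ΔG° = −nFE°cell = −(2)(96485)(+1.28) J/mol = −247 kJ/mol.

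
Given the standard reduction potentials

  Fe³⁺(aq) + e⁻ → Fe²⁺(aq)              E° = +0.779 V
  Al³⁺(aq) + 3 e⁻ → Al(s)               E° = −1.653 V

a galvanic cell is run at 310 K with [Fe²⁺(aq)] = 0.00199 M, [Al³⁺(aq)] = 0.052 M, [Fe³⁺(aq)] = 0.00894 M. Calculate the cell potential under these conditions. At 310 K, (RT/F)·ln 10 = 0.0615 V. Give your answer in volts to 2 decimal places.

Since E°(Fe³⁺/Fe²⁺) > E°(Al³⁺/Al), Fe³⁺/Fe²⁺ serves as the cathode.
The standard potential is +0.779 − (−1.653) = +2.432 V and the balanced reaction transfers n = 3 electrons.
The balanced reaction is 3 Fe³⁺(aq) + Al(s) → 3 Fe²⁺(aq) + Al³⁺(aq), so Q = ([Fe²⁺(aq)]^3·[Al³⁺(aq)]) / [Fe³⁺(aq)]^3 = 0.000574 and log Q = −3.241.
By the Nernst equation, E = +2.432 − (0.0615/3)·(−3.241) = +2.50 V.

+2.50 V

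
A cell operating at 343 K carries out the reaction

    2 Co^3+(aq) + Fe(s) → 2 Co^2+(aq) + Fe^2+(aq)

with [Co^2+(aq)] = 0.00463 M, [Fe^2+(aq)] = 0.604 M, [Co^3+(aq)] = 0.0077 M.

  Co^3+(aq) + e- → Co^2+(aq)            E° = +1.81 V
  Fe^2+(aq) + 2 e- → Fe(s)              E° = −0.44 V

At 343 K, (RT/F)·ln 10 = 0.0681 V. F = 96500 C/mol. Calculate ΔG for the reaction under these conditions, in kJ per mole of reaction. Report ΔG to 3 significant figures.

E°cell = +1.81 − (−0.44) = +2.25 V; the balanced reaction transfers n = 2 electrons.
Q = ([Co^2+(aq)]^2·[Fe^2+(aq)]) / [Co^3+(aq)]^2 = 0.218, so log Q = −0.661 and E = +2.25 − (0.0681/2)(−0.661) = +2.2725 V.
Finally ΔG = −nFE = −(2)(96500 C/mol)(+2.2725 V) = −439 kJ/mol.

−439 kJ/mol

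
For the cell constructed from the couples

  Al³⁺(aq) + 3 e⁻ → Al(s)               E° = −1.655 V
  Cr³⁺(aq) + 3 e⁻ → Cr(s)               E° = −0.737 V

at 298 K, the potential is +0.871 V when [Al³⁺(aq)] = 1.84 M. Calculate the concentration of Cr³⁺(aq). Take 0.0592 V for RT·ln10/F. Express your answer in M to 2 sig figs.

0.0076 M

Cr³⁺/Cr is the cathode (higher E°); E°cell = −0.737 − (−1.655) = +0.918 V with n = 3.
From the Nernst equation, log Q = n(E° − E)/0.0592 = 3·(+0.918 − (+0.871))/0.0592 = 2.382.
Balancing electrons gives Cr³⁺(aq) + Al(s) → Cr(s) + Al³⁺(aq); thus Q = [Al³⁺(aq)] / [Cr³⁺(aq)].
Substituting the known concentrations and solving, log [Cr³⁺(aq)] = −2.117 and [Cr³⁺(aq)] = 0.0076 M.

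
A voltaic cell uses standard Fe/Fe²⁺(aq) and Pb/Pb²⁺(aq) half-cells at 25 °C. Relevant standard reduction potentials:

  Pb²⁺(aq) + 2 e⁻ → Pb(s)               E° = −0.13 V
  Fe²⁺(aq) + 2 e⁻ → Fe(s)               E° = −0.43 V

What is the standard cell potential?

Of the two couples in this cell, the one with the more positive reduction potential is reduced at the cathode: here that is Pb²⁺/Pb (−0.13 V); Fe²⁺/Fe (−0.43 V) is the anode.
E°cell = E°(cathode) − E°(anode) = −0.13 − (−0.43) = +0.30 V.

+0.30 V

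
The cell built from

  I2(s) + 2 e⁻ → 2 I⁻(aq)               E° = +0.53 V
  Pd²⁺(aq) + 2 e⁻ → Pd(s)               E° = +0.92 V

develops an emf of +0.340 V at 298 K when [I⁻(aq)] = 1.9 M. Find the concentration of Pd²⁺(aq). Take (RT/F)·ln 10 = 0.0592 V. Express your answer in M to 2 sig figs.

The Pd²⁺/Pd couple has the larger reduction potential, so it is the cathode: E°cell = +0.92 − (+0.53) = +0.39 V and n = 2.
Rearranging E = E° − (0.0592/n)·log Q gives log Q = 2(+0.39 − (+0.340))/0.0592 = 1.689.
For Pd²⁺(aq) + 2 I⁻(aq) → Pd(s) + I2(s), the reaction quotient is Q = 1 / ([Pd²⁺(aq)]·[I⁻(aq)]^2).
Isolating [Pd²⁺(aq)] in Q = 10^{1.689} yields log [Pd²⁺(aq)] = −2.247, i.e. 0.0057 M.

0.0057 M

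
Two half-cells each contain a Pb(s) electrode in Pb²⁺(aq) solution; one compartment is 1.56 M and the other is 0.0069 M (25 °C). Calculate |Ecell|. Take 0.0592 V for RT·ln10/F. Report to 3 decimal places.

For a concentration cell E°cell = 0, since both electrodes use the same couple.
The compartment with the higher Pb²⁺(aq) concentration (1.56 M) acts as the cathode; ions are reduced there and produced at the dilute (0.0069 M) anode.
With n = 2, Ecell = −(0.0592/2)·log([dilute]/[conc]) = −(0.0592/2)·log(0.0069/1.56) = +0.070 V.

0.070 V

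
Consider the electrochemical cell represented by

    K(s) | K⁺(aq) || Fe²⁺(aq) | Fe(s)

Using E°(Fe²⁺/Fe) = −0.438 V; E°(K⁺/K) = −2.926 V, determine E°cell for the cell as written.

By convention the left-hand electrode in cell notation is the anode (oxidation) and the right-hand electrode is the cathode (reduction).
E°cell = E°(right) − E°(left) = −0.438 − (−2.926) = +2.488 V.

+2.488 V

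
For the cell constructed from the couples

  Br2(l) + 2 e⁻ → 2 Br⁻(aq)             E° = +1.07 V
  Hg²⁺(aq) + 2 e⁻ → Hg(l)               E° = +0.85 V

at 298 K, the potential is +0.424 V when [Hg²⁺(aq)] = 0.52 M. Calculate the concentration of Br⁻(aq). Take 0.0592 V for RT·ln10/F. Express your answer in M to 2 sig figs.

0.00050 M

With Br₂/Br⁻ at the cathode and Hg²⁺/Hg at the anode, E°cell = +1.07 − (+0.85) = +0.22 V (n = 2).
Rearranging E = E° − (0.0592/n)·log Q gives log Q = 2(+0.22 − (+0.424))/0.0592 = −6.892.
Balancing electrons gives Br2(l) + Hg(l) → 2 Br⁻(aq) + Hg²⁺(aq); thus Q = [Br⁻(aq)]^2·[Hg²⁺(aq)].
Solving for the unknown gives log [Br⁻(aq)] = −3.304, so [Br⁻(aq)] ≈ 0.00050 M.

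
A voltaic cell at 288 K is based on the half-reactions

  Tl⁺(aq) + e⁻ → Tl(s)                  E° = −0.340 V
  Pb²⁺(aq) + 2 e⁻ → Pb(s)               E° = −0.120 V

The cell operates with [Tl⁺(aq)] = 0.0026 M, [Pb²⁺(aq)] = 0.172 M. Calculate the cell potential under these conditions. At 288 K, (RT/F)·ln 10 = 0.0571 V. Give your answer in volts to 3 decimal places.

+0.346 V

The Pb²⁺/Pb couple has the more positive E°, so it is the cathode; Tl⁺/Tl is the anode.
E°cell = E°cat − E°an = −0.120 − (−0.340) = +0.220 V; n = 2.
For the overall reaction Pb²⁺(aq) + 2 Tl(s) → Pb(s) + 2 Tl⁺(aq), Q = [Tl⁺(aq)]^2 / [Pb²⁺(aq)] = 3.93×10^−5, giving log Q = −4.406.
Applying E = E° − (RT ln10/nF)·log Q gives +0.220 − (0.0571/2)(−4.406) = +0.346 V.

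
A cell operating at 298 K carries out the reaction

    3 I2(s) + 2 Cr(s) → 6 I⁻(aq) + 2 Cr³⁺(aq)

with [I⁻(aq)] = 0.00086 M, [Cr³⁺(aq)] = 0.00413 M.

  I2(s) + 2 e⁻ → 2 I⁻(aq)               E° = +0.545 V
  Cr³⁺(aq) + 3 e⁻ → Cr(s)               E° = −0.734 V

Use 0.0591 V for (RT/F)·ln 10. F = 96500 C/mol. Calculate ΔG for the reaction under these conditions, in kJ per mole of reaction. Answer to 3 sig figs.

−873 kJ/mol

E°cell = +0.545 − (−0.734) = +1.279 V; the balanced reaction transfers n = 6 electrons.
Here Q = [I⁻(aq)]^6·[Cr³⁺(aq)]^2 = 6.9×10^−24 (log Q = −23.161), giving E = +1.279 − (0.0591/6)·(−23.161) = +1.5071 V.
ΔG = −nFE = −(6)(96500)(+1.5071) J/mol = −873 kJ/mol.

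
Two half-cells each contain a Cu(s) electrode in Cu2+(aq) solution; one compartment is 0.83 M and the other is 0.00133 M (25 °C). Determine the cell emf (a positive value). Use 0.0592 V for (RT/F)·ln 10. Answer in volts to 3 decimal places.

0.083 V

For a concentration cell E°cell = 0, since both electrodes use the same couple.
The compartment with the higher Cu2+(aq) concentration (0.83 M) acts as the cathode; ions are reduced there and produced at the dilute (0.00133 M) anode.
With n = 2, Ecell = −(0.0592/2)·log([dilute]/[conc]) = −(0.0592/2)·log(0.00133/0.83) = +0.083 V.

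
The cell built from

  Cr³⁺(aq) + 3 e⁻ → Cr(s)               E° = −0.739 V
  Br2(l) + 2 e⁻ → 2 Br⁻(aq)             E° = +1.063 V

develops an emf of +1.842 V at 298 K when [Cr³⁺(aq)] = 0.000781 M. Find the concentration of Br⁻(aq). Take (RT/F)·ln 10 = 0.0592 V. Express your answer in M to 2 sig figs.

2.3 M

With Br₂/Br⁻ at the cathode and Cr³⁺/Cr at the anode, E°cell = +1.063 − (−0.739) = +1.802 V (n = 6).
Rearranging E = E° − (0.0592/n)·log Q gives log Q = 6(+1.802 − (+1.842))/0.0592 = −4.054.
Balancing electrons gives 3 Br2(l) + 2 Cr(s) → 6 Br⁻(aq) + 2 Cr³⁺(aq); thus Q = [Br⁻(aq)]^6·[Cr³⁺(aq)]^2.
Isolating [Br⁻(aq)] in Q = 10^{−4.054} yields log [Br⁻(aq)] = 0.360, i.e. 2.3 M.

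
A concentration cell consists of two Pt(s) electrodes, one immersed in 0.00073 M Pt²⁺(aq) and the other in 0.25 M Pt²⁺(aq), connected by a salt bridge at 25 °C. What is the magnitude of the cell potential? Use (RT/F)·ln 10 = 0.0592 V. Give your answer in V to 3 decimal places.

0.075 V

For a concentration cell E°cell = 0, since both electrodes use the same couple.
The compartment with the higher Pt²⁺(aq) concentration (0.25 M) acts as the cathode; ions are reduced there and produced at the dilute (0.00073 M) anode.
With n = 2, Ecell = −(0.0592/2)·log([dilute]/[conc]) = −(0.0592/2)·log(0.00073/0.25) = +0.075 V.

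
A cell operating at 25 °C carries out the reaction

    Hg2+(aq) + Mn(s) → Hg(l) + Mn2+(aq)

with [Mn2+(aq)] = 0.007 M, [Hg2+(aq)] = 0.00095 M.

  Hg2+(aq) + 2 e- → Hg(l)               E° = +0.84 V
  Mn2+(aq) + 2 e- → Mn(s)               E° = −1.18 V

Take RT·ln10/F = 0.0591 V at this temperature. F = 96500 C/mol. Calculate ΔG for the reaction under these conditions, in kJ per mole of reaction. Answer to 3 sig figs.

−385 kJ/mol

The standard cell potential is +0.84 − (−1.18) = +2.02 V, with n = 2 electrons in the balanced equation.
Q = [Mn2+(aq)] / [Hg2+(aq)] = 7.37, so log Q = 0.867 and E = +2.02 − (0.0591/2)(0.867) = +1.9944 V.
ΔG = −nFE = −(2)(96500)(+1.9944) J/mol = −385 kJ/mol.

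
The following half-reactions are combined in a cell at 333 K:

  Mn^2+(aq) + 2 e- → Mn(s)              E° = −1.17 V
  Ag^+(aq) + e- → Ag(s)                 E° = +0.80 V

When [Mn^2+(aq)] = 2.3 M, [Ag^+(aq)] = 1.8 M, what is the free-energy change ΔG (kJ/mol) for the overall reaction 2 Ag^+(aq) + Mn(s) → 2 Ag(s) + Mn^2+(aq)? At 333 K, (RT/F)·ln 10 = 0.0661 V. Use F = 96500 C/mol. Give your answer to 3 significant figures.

With Ag⁺/Ag reduced at the cathode, E°cell = +0.80 − (−1.17) = +1.97 V and n = 2.
Q = [Mn^2+(aq)] / [Ag^+(aq)]^2 = 0.71, so log Q = −0.149 and E = +1.97 − (0.0661/2)(−0.149) = +1.9749 V.
ΔG = −nFE = −(2)(96500)(+1.9749) J/mol = −381 kJ/mol.

−381 kJ/mol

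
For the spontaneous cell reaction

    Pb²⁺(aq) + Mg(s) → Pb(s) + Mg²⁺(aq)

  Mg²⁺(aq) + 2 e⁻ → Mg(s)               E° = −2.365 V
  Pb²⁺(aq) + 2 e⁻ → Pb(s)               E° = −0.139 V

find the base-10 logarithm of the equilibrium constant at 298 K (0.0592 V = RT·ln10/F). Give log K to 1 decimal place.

The Pb²⁺/Pb couple is reduced (cathode); E°cell = −0.139 − (−2.365) = +2.226 V with n = 2.
At equilibrium E = 0, so log K = nE°cell / 0.0592 = (2)(+2.226) / 0.0592 = 75.2.

log K = 75.2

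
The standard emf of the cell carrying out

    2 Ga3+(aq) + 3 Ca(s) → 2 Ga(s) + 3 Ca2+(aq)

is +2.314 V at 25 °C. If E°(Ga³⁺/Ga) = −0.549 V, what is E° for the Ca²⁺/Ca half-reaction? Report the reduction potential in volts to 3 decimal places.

In the reaction as written the Ga³⁺/Ga couple is reduced (cathode) and Ca²⁺/Ca is oxidized (anode), so E°cell = E°(Ga³⁺/Ga) − E°(Ca²⁺/Ca).
E°(Ca²⁺/Ca) = E°(cathode) − E°cell = −0.549 − (+2.314) = −2.863 V.

−2.863 V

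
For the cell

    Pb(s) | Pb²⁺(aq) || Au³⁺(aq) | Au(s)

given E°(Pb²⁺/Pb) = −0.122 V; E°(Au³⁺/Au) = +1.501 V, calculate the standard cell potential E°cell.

By convention the left-hand electrode in cell notation is the anode (oxidation) and the right-hand electrode is the cathode (reduction).
E°cell = E°(right) − E°(left) = +1.501 − (−0.122) = +1.623 V.

+1.623 V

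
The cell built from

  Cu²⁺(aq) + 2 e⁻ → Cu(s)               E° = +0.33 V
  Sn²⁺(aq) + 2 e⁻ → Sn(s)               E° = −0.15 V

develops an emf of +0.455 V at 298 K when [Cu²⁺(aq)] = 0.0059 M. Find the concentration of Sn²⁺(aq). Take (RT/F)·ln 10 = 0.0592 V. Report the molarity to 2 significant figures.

0.041 M

With Cu²⁺/Cu at the cathode and Sn²⁺/Sn at the anode, E°cell = +0.33 − (−0.15) = +0.48 V (n = 2).
Rearranging E = E° − (0.0592/n)·log Q gives log Q = 2(+0.48 − (+0.455))/0.0592 = 0.845.
For Cu²⁺(aq) + Sn(s) → Cu(s) + Sn²⁺(aq), the reaction quotient is Q = [Sn²⁺(aq)] / [Cu²⁺(aq)].
Substituting the known concentrations and solving, log [Sn²⁺(aq)] = −1.384 and [Sn²⁺(aq)] = 0.041 M.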